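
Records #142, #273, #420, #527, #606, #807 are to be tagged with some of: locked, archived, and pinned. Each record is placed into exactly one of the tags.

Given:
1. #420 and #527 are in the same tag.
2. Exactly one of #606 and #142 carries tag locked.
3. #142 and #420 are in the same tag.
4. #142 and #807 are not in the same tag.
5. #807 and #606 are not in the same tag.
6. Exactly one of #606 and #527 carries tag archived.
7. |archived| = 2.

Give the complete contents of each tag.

locked = {#142, #420, #527}; archived = {#273, #606}; pinned = {#807}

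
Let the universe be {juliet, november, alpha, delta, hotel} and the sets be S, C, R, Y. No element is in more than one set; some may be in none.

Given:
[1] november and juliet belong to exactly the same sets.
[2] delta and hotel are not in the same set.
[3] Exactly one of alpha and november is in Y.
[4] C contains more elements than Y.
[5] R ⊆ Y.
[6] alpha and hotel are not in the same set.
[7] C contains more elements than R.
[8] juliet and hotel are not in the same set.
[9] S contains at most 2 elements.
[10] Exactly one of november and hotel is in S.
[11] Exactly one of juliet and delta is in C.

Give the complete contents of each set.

S = {hotel}; C = {juliet, november}; R = {}; Y = {alpha}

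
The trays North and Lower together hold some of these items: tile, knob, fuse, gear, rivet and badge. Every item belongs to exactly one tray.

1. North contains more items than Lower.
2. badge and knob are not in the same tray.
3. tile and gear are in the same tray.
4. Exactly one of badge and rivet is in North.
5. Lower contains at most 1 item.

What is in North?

North = {fuse, gear, knob, rivet, tile}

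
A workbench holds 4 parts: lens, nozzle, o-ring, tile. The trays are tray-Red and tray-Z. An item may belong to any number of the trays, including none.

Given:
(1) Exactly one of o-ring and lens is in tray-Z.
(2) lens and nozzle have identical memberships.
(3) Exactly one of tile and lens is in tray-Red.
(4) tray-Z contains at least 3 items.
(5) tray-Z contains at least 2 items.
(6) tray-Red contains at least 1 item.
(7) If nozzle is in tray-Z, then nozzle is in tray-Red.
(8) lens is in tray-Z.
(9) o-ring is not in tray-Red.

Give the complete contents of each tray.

From (8): lens ∈ tray-Z.
From (9): o-ring ∉ tray-Red.
(1) (exactly one): o-ring ∉ tray-Z.
(2): nozzle matches lens: nozzle ∈ tray-Z.
(4): only 3 candidates remain for tray-Z, so all are in.
(7): nozzle ∈ tray-Red.
(2): lens matches nozzle: lens ∈ tray-Red.
(3) (exactly one): tile ∉ tray-Red.

tray-Red = {lens, nozzle}; tray-Z = {lens, nozzle, tile}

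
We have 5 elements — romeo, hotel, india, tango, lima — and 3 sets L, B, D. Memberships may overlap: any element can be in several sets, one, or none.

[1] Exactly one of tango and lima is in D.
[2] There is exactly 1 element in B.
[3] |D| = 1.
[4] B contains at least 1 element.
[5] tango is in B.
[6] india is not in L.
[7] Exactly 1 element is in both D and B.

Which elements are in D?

D = {tango}

From (5): tango ∈ B.
From (6): india ∉ L.
(2): B already has 1, so the rest are out.
Suppose romeo ∈ D: no assignment then satisfies all the clues, so romeo ∉ D.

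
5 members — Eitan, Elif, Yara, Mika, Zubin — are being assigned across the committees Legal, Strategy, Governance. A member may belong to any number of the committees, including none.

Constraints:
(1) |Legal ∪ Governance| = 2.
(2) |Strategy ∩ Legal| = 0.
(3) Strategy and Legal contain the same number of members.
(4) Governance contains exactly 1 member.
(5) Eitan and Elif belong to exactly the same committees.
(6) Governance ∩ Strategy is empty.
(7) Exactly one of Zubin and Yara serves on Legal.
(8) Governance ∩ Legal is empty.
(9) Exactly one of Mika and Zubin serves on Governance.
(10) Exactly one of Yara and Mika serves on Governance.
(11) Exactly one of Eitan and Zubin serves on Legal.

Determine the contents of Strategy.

Strategy = {Yara}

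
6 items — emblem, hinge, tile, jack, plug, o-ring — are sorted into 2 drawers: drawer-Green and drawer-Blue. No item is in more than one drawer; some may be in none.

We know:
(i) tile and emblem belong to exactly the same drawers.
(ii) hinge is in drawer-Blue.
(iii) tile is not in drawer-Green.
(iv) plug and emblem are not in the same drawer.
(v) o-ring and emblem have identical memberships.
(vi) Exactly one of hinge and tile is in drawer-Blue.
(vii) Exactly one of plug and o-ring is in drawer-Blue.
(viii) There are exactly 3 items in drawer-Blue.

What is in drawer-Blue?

drawer-Blue = {hinge, jack, plug}

From (ii): hinge ∈ drawer-Blue.
From (iii): tile ∉ drawer-Green.
(i): emblem matches tile: emblem ∉ drawer-Green.
(v): o-ring matches emblem: o-ring ∉ drawer-Green.
(vi) (exactly one): tile ∉ drawer-Blue.
(i): emblem matches tile: emblem ∉ drawer-Blue.
(v): o-ring matches emblem: o-ring ∉ drawer-Blue.
(vii) (exactly one): plug ∈ drawer-Blue.
(viii): only 3 candidates remain for drawer-Blue, so all are in.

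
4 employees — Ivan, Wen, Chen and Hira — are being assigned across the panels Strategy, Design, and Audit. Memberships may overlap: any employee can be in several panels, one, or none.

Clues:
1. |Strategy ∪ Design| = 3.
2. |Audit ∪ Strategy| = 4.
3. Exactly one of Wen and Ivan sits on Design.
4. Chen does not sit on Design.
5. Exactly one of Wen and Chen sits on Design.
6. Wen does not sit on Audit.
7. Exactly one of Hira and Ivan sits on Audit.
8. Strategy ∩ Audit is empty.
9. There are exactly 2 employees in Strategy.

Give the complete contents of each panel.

From (4): Chen ∉ Design.
From (6): Wen ∉ Audit.
(5) (exactly one): Wen ∈ Design.
(3) (exactly one): Ivan ∉ Design.
Suppose Ivan ∉ Strategy: no assignment then satisfies all the clues, so Ivan ∈ Strategy.

Strategy = {Ivan, Wen}; Design = {Hira, Wen}; Audit = {Chen, Hira}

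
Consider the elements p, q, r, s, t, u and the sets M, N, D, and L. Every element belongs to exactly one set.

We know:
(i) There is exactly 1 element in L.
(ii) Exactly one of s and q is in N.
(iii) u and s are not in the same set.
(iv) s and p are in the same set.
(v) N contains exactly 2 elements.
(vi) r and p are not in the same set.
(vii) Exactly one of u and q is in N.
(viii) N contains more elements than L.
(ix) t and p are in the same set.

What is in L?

L = {u}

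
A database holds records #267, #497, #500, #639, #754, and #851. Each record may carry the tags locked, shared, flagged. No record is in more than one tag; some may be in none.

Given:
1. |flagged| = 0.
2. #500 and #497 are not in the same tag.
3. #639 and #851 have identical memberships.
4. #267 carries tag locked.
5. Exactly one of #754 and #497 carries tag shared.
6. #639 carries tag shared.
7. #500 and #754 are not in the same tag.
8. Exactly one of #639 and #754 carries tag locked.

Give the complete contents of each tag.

locked = {#267, #754}; shared = {#497, #639, #851}; flagged = {}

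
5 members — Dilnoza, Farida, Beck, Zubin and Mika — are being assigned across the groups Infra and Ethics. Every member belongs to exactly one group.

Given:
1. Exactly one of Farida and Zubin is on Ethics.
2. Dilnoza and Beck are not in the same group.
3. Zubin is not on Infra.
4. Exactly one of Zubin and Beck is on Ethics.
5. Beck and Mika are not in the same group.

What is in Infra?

From (3): Zubin ∉ Infra.
Only one group left: Zubin ∈ Ethics.
(1) (exactly one): Farida ∉ Ethics.
(4) (exactly one): Beck ∉ Ethics.
Only one group left: Farida ∈ Infra.
Only one group left: Beck ∈ Infra.
(2): Dilnoza ∉ Infra.
(5): Mika ∉ Infra.
Only one group left: Dilnoza ∈ Ethics.
Only one group left: Mika ∈ Ethics.

Infra = {Beck, Farida}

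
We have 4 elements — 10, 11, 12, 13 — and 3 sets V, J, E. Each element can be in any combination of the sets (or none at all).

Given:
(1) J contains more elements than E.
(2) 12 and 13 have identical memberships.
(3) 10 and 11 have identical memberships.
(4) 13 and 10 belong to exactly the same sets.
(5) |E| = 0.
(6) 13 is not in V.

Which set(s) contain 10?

10: J

From (6): 13 ∉ V.
(2): 12 matches 13: 12 ∉ V.
(4): 10 matches 13: 10 ∉ V.
(5): E already has 0, so the rest are out.
(3): 11 matches 10: 11 ∉ V.
Suppose 10 ∉ J: no assignment then satisfies all the clues, so 10 ∈ J.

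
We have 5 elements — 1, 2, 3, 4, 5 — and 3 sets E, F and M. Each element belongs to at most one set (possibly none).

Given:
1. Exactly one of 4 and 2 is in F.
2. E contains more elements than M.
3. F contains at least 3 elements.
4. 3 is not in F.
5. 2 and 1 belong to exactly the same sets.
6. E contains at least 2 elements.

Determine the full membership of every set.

From (4): 3 ∉ F.
Suppose 1 ∈ E: no assignment then satisfies all the clues, so 1 ∉ E.

E = {3, 4}; F = {1, 2, 5}; M = {}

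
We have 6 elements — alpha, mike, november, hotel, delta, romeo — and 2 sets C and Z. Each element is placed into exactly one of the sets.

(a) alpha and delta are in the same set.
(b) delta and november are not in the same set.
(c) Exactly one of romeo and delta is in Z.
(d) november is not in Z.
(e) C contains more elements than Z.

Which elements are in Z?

Z = {alpha, delta}

From (d): november ∉ Z.
Only one set left: november ∈ C.
(b): delta ∉ C.
Only one set left: delta ∈ Z.
(a): alpha matches delta: alpha ∉ C.
(a): alpha matches delta: alpha ∈ Z.
(c) (exactly one): romeo ∉ Z.
Only one set left: romeo ∈ C.
Suppose mike ∈ Z: no assignment then satisfies all the clues, so mike ∉ Z.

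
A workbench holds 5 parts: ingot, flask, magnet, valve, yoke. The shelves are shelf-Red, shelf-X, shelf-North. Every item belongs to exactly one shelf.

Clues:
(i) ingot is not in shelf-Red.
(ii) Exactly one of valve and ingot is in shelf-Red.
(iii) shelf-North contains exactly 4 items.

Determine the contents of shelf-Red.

shelf-Red = {valve}

From (i): ingot ∉ shelf-Red.
(ii) (exactly one): valve ∈ shelf-Red.
(iii): only 4 candidates remain for shelf-North, so all are in.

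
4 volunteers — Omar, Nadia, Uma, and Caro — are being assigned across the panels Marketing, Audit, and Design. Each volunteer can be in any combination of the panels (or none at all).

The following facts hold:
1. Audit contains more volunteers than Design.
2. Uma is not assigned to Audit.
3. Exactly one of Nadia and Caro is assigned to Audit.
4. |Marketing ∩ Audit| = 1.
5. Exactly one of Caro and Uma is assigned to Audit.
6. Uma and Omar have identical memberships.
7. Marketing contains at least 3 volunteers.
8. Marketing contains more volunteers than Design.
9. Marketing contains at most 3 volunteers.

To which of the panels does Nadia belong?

From (2): Uma ∉ Audit.
(5) (exactly one): Caro ∈ Audit.
(6): Omar matches Uma: Omar ∉ Audit.
(3) (exactly one): Nadia ∉ Audit.
Suppose Nadia ∈ Marketing: no assignment then satisfies all the clues, so Nadia ∉ Marketing.

Nadia: none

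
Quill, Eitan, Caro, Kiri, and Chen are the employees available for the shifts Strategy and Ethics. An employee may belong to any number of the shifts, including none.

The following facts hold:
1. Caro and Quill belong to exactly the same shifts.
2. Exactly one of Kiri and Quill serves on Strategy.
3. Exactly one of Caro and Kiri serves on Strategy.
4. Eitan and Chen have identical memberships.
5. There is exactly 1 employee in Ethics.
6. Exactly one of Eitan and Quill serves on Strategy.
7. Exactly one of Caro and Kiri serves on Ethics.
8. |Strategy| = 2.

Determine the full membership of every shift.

Strategy = {Caro, Quill}; Ethics = {Kiri}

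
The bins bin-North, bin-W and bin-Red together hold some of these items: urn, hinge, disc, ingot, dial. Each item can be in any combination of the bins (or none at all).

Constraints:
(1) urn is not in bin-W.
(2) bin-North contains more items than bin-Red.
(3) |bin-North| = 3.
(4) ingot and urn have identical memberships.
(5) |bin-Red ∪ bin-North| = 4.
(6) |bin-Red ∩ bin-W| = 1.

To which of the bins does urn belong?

From (1): urn ∉ bin-W.
(4): ingot matches urn: ingot ∉ bin-W.
Suppose urn ∉ bin-North: no assignment then satisfies all the clues, so urn ∈ bin-North.

urn: bin-North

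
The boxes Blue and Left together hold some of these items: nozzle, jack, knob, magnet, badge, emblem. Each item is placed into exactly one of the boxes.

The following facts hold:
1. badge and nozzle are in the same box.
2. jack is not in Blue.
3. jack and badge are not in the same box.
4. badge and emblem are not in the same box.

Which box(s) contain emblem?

emblem: Left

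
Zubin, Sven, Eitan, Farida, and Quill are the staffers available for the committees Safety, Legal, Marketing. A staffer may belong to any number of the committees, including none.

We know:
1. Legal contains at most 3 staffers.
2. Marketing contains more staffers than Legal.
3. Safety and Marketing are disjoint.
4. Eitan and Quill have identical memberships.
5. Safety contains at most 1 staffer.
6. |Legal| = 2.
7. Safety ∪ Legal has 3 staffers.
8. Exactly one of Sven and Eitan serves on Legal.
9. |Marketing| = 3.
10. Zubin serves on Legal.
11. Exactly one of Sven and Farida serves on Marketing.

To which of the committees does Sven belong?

Sven: Legal, Marketing

From (10): Zubin ∈ Legal.
Suppose Sven ∈ Safety: no assignment then satisfies all the clues, so Sven ∉ Safety.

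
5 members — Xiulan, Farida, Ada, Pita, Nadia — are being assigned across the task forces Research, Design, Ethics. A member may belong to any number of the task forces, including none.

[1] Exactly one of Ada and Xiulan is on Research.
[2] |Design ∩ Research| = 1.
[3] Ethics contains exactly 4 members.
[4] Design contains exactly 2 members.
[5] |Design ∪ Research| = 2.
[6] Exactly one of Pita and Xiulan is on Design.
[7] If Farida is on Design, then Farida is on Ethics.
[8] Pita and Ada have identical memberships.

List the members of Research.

Research = {Xiulan}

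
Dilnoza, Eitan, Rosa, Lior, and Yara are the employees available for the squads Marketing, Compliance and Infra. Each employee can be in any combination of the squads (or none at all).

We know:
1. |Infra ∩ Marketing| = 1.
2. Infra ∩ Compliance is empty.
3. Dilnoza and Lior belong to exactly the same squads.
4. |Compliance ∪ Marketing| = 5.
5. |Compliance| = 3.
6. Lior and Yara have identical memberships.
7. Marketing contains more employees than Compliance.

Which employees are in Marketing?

Marketing = {Dilnoza, Eitan, Lior, Rosa, Yara}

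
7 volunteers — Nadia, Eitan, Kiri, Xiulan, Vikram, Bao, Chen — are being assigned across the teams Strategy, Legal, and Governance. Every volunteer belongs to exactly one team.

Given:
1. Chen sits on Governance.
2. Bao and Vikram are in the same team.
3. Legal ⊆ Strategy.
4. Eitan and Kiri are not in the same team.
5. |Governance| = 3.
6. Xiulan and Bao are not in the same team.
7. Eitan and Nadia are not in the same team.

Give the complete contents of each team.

From (1): Chen ∈ Governance.
Suppose Nadia ∉ Strategy: no assignment then satisfies all the clues, so Nadia ∈ Strategy.

Strategy = {Bao, Kiri, Nadia, Vikram}; Legal = {}; Governance = {Chen, Eitan, Xiulan}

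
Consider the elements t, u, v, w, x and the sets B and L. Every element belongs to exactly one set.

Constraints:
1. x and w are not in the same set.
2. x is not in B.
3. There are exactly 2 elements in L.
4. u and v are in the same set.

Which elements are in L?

L = {t, x}

From (2): x ∉ B.
Only one set left: x ∈ L.
(1): w ∉ L.
Only one set left: w ∈ B.
Suppose t ∉ L: no assignment then satisfies all the clues, so t ∈ L.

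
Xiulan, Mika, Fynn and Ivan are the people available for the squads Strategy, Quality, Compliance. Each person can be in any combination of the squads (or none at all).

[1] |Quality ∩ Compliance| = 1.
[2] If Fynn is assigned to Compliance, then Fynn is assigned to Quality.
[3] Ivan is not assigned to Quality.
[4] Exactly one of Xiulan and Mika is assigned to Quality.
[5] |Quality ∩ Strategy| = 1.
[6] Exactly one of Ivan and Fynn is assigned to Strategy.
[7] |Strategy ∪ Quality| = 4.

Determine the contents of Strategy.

Strategy = {Ivan, Mika, Xiulan}

From (3): Ivan ∉ Quality.
Suppose Xiulan ∉ Strategy: no assignment then satisfies all the clues, so Xiulan ∈ Strategy.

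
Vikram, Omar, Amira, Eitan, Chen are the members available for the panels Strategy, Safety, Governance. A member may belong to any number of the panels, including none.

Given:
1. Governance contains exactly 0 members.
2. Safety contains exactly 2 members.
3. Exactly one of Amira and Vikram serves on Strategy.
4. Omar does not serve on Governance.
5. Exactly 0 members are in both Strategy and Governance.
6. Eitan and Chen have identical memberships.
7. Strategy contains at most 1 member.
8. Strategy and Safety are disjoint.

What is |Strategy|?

1

From (4): Omar ∉ Governance.
(1): Governance already has 0, so the rest are out.
Suppose Omar ∈ Strategy: no assignment then satisfies all the clues, so Omar ∉ Strategy.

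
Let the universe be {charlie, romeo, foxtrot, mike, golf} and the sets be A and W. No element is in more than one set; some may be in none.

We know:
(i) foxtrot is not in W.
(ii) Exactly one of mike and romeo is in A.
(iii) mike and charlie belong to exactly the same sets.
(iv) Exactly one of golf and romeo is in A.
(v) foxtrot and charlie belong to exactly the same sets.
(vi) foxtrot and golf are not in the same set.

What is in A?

A = {romeo}

From (i): foxtrot ∉ W.
(v): charlie matches foxtrot: charlie ∉ W.
(iii): mike matches charlie: mike ∉ W.
Suppose charlie ∈ A: no assignment then satisfies all the clues, so charlie ∉ A.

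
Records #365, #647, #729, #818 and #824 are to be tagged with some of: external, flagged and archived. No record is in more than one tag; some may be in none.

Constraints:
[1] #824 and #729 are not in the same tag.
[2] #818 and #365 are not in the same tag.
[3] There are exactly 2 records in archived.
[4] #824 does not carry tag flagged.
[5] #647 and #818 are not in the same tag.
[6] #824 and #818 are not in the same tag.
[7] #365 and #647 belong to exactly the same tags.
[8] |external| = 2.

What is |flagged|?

0

From (4): #824 ∉ flagged.
Suppose #365 ∈ flagged: no assignment then satisfies all the clues, so #365 ∉ flagged.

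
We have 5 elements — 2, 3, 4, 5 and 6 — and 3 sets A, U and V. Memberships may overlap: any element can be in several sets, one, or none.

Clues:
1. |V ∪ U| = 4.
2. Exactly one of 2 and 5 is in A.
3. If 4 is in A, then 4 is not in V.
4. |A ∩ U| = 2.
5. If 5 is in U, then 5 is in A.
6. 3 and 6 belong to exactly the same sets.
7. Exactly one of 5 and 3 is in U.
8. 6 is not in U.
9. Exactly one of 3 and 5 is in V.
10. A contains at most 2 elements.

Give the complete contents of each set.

From (8): 6 ∉ U.
(6): 3 matches 6: 3 ∉ U.
(7) (exactly one): 5 ∈ U.
(5): 5 ∈ A.
(2) (exactly one): 2 ∉ A.
Suppose 2 ∈ U: no assignment then satisfies all the clues, so 2 ∉ U.

A = {4, 5}; U = {4, 5}; V = {3, 6}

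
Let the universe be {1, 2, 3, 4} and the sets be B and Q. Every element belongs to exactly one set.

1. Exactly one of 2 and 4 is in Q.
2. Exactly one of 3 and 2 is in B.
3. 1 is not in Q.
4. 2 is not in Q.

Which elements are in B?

From (3): 1 ∉ Q.
From (4): 2 ∉ Q.
(1) (exactly one): 4 ∈ Q.
Only one set left: 1 ∈ B.
Only one set left: 2 ∈ B.
(2) (exactly one): 3 ∉ B.
Only one set left: 3 ∈ Q.

B = {1, 2}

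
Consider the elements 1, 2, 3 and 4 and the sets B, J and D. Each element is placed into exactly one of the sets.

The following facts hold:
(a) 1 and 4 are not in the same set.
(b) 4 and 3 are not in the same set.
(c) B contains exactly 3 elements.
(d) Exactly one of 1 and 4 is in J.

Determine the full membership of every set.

B = {1, 2, 3}; J = {4}; D = {}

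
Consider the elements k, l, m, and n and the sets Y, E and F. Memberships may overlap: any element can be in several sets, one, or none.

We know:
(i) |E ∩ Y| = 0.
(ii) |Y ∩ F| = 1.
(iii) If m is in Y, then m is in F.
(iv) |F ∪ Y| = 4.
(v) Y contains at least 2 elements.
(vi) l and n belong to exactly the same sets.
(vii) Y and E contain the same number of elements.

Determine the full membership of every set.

Y = {k, m}; E = {l, n}; F = {l, m, n}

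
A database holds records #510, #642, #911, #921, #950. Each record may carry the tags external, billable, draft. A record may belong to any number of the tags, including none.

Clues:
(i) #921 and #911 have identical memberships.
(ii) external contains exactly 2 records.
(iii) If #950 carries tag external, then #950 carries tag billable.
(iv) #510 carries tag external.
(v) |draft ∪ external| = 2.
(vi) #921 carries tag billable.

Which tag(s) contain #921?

From (iv): #510 ∈ external.
From (vi): #921 ∈ billable.
(i): #911 matches #921: #911 ∈ billable.
Suppose #921 ∈ external: no assignment then satisfies all the clues, so #921 ∉ external.

#921: billable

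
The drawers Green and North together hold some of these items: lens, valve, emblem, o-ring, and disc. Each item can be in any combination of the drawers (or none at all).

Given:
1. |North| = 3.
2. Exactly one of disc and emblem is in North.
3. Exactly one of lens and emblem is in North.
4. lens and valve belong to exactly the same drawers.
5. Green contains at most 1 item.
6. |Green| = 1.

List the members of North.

North = {disc, lens, valve}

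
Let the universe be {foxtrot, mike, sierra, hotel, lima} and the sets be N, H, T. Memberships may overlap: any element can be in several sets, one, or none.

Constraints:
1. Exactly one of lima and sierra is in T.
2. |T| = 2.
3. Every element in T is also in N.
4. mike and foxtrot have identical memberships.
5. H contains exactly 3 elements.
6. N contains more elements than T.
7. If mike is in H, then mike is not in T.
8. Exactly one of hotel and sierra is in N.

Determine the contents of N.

N = {foxtrot, hotel, lima, mike}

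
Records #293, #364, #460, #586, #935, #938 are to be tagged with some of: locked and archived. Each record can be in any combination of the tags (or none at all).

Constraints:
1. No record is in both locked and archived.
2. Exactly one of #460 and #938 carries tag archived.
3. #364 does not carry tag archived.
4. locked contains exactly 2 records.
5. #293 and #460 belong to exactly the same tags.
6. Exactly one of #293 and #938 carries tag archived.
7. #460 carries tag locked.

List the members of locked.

locked = {#293, #460}

From (3): #364 ∉ archived.
From (7): #460 ∈ locked.
(1) (disjoint): #460 ∉ archived.
(2) (exactly one): #938 ∈ archived.
(5): #293 matches #460: #293 ∈ locked.
(5): #293 matches #460: #293 ∉ archived.
(1) (disjoint): #938 ∉ locked.
(4): locked already has 2, so the rest are out.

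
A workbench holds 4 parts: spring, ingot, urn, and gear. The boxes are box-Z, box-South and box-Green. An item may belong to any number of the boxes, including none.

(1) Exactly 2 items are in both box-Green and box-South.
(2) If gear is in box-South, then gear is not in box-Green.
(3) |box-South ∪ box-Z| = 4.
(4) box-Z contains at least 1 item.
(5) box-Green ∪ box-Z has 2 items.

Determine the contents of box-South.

box-South = {gear, ingot, spring, urn}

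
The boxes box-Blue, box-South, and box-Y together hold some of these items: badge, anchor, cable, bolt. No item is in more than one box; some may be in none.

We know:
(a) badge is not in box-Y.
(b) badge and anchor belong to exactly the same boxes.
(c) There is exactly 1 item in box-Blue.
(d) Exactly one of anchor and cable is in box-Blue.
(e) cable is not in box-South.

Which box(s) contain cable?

From (a): badge ∉ box-Y.
From (e): cable ∉ box-South.
(b): anchor matches badge: anchor ∉ box-Y.
Suppose cable ∉ box-Blue: no assignment then satisfies all the clues, so cable ∈ box-Blue.

cable: box-Blue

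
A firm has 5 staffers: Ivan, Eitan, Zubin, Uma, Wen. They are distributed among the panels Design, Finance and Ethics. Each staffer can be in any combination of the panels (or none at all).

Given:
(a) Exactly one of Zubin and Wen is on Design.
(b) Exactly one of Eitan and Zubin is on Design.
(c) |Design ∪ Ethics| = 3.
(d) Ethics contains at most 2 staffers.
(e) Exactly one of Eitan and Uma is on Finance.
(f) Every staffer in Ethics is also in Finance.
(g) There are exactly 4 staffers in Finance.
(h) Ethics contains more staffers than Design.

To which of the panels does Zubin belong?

Zubin: Design, Finance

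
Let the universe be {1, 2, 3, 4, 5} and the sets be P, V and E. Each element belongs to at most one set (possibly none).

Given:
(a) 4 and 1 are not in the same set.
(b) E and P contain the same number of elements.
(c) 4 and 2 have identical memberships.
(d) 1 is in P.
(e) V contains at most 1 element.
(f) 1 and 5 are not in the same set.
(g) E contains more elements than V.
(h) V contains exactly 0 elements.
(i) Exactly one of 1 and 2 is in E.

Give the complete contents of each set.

P = {1, 3}; V = {}; E = {2, 4}

From (d): 1 ∈ P.
(a): 4 ∉ P.
(c): 2 matches 4: 2 ∉ P.
(f): 5 ∉ P.
(h): V already has 0, so the rest are out.
(i) (exactly one): 2 ∈ E.
(c): 4 matches 2: 4 ∈ E.
Suppose 3 ∉ P: no assignment then satisfies all the clues, so 3 ∈ P.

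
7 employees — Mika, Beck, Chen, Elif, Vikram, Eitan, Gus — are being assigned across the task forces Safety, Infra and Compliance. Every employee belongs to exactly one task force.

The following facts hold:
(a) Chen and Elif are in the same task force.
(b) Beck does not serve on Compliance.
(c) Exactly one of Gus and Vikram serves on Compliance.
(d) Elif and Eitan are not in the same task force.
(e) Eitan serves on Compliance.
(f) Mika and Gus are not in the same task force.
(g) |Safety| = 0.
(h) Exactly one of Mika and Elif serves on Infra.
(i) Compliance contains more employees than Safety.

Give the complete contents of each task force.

Safety = {}; Infra = {Beck, Chen, Elif, Gus}; Compliance = {Eitan, Mika, Vikram}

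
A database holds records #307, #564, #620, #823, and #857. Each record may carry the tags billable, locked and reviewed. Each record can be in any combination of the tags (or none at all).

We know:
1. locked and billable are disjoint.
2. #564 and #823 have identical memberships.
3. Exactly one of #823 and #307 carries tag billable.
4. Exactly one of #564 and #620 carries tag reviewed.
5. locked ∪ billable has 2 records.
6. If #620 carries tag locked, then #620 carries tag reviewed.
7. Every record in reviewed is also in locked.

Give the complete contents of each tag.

billable = {#307}; locked = {#620}; reviewed = {#620}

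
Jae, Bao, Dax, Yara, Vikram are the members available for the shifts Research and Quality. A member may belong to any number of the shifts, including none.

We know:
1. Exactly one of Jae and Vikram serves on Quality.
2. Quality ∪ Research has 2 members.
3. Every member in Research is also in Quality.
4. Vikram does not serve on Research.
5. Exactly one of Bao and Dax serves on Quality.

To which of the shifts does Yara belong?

Yara: none

From (4): Vikram ∉ Research.
Suppose Yara ∈ Research: no assignment then satisfies all the clues, so Yara ∉ Research.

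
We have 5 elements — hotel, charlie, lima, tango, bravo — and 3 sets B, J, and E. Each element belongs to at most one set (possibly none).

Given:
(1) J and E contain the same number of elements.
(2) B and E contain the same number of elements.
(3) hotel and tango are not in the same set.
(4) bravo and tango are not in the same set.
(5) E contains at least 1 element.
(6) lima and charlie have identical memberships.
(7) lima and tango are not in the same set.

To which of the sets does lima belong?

lima: none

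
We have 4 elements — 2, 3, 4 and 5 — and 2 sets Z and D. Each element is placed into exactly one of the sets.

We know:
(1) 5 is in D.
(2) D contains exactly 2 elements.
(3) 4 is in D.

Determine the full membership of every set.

Z = {2, 3}; D = {4, 5}

From (1): 5 ∈ D.
From (3): 4 ∈ D.
(2): D already has 2, so the rest are out.
Only one set left: 2 ∈ Z.
Only one set left: 3 ∈ Z.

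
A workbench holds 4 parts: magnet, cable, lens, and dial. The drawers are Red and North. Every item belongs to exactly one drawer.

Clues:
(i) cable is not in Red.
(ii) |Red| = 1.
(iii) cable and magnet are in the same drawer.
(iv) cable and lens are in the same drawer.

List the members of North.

North = {cable, lens, magnet}

From (i): cable ∉ Red.
(iii): magnet matches cable: magnet ∉ Red.
(iv): lens matches cable: lens ∉ Red.
Only one drawer left: magnet ∈ North.
Only one drawer left: cable ∈ North.
Only one drawer left: lens ∈ North.
(ii): only 1 candidates remain for Red, so all are in.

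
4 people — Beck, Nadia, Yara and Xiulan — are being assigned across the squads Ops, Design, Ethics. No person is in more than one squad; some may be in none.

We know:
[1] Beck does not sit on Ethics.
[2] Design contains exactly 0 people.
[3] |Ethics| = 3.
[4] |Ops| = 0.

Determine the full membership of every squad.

Ops = {}; Design = {}; Ethics = {Nadia, Xiulan, Yara}

From (1): Beck ∉ Ethics.
(2): Design already has 0, so the rest are out.
(3): only 3 candidates remain for Ethics, so all are in.
(4): Ops already has 0, so the rest are out.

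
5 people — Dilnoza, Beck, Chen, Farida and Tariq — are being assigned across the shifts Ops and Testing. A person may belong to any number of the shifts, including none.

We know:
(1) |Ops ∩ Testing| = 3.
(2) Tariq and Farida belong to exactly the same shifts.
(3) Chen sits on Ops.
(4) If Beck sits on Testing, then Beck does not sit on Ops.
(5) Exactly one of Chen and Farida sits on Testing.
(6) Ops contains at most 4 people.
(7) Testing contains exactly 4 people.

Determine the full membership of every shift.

Ops = {Chen, Dilnoza, Farida, Tariq}; Testing = {Beck, Dilnoza, Farida, Tariq}

From (3): Chen ∈ Ops.
Suppose Dilnoza ∉ Ops: no assignment then satisfies all the clues, so Dilnoza ∈ Ops.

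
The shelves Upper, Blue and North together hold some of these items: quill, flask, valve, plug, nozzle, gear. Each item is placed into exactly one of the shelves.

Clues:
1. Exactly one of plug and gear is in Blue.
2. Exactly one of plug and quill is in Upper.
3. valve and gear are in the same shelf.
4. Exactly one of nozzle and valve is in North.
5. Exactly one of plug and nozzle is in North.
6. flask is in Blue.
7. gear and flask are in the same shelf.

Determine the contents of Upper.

Upper = {plug}

From (6): flask ∈ Blue.
(7): gear matches flask: gear ∉ Upper.
(7): gear matches flask: gear ∈ Blue.
(1) (exactly one): plug ∉ Blue.
(3): valve matches gear: valve ∉ Upper.
(3): valve matches gear: valve ∈ Blue.
(4) (exactly one): nozzle ∈ North.
(5) (exactly one): plug ∉ North.
Only one shelf left: plug ∈ Upper.
(2) (exactly one): quill ∉ Upper.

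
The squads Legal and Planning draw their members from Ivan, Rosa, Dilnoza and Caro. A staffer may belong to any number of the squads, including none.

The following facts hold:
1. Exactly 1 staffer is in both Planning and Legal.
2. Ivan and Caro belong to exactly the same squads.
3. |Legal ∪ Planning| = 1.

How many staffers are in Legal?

1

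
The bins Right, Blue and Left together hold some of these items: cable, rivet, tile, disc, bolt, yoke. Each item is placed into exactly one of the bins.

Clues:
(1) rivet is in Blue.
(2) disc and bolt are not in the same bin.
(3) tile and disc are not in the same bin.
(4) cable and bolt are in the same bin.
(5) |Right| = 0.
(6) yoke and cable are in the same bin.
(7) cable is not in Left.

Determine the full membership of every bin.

From (1): rivet ∈ Blue.
From (7): cable ∉ Left.
(4): bolt matches cable: bolt ∉ Left.
(5): Right already has 0, so the rest are out.
(6): yoke matches cable: yoke ∉ Left.
Only one bin left: cable ∈ Blue.
Only one bin left: bolt ∈ Blue.
Only one bin left: yoke ∈ Blue.
(2): disc ∉ Blue.
Only one bin left: disc ∈ Left.
(3): tile ∉ Left.
Only one bin left: tile ∈ Blue.

Right = {}; Blue = {bolt, cable, rivet, tile, yoke}; Left = {disc}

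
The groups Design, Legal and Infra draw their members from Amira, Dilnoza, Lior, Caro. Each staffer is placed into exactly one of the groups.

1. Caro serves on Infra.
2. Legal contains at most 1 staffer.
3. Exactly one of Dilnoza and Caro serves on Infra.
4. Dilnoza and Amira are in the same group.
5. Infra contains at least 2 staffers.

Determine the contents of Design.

Design = {Amira, Dilnoza}

From (1): Caro ∈ Infra.
(3) (exactly one): Dilnoza ∉ Infra.
(4): Amira matches Dilnoza: Amira ∉ Infra.
(5): only 2 candidates remain for Infra, so all are in.
Suppose Amira ∉ Design: no assignment then satisfies all the clues, so Amira ∈ Design.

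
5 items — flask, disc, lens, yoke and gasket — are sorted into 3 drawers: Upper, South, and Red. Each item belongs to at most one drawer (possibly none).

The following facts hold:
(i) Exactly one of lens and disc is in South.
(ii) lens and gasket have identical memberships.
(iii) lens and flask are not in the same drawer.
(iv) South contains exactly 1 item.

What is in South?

South = {disc}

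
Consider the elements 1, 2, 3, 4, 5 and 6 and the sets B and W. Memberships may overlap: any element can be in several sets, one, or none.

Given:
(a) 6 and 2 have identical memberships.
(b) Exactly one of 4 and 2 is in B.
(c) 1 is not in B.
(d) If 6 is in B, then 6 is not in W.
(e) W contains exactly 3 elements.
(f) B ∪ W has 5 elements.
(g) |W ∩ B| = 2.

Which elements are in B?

B = {2, 3, 5, 6}

From (c): 1 ∉ B.
Suppose 2 ∉ B: no assignment then satisfies all the clues, so 2 ∈ B.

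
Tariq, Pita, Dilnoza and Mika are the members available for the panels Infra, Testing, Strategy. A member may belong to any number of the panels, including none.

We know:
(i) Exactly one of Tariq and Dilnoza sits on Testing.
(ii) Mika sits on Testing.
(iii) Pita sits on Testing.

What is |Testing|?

3

From (ii): Mika ∈ Testing.
From (iii): Pita ∈ Testing.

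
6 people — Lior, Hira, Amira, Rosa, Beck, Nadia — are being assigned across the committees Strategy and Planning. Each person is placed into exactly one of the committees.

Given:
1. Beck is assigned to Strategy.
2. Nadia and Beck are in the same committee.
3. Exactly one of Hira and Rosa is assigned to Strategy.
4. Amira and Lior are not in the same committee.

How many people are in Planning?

2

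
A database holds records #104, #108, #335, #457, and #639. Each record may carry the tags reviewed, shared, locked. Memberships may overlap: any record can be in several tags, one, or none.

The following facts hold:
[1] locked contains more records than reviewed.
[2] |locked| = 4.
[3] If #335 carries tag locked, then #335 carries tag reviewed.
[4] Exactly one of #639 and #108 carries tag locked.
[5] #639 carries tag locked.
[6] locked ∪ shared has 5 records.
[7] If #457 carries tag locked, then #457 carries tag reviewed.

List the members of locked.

locked = {#104, #335, #457, #639}

From (5): #639 ∈ locked.
(4) (exactly one): #108 ∉ locked.
(2): only 4 candidates remain for locked, so all are in.
(3): #335 ∈ reviewed.
(7): #457 ∈ reviewed.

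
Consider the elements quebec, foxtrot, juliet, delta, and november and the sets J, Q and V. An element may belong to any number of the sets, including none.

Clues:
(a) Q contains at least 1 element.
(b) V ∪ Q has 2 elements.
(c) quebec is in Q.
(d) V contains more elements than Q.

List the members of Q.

Q = {quebec}

From (c): quebec ∈ Q.
Suppose foxtrot ∈ Q: no assignment then satisfies all the clues, so foxtrot ∉ Q.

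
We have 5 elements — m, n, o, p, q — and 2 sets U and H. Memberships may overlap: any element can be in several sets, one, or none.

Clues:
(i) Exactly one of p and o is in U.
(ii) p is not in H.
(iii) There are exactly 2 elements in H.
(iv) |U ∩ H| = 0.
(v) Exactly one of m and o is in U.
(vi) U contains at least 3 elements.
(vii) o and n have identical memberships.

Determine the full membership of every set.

U = {m, p, q}; H = {n, o}

From (ii): p ∉ H.
Suppose m ∉ U: no assignment then satisfies all the clues, so m ∈ U.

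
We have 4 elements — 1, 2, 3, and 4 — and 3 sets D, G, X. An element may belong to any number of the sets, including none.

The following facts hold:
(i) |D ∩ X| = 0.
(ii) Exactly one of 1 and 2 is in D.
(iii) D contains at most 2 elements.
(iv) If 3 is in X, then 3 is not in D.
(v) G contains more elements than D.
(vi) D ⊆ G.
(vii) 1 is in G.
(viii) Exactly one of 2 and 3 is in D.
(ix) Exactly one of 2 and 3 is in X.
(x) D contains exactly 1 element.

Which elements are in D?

D = {2}

From (vii): 1 ∈ G.
Suppose 1 ∈ D: no assignment then satisfies all the clues, so 1 ∉ D.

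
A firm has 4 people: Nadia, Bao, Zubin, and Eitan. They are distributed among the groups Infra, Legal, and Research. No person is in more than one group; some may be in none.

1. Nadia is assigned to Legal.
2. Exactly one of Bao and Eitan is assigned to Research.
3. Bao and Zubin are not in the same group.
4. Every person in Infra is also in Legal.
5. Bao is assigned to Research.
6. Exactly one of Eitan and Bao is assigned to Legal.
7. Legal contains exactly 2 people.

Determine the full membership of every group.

Infra = {}; Legal = {Eitan, Nadia}; Research = {Bao}

From (1): Nadia ∈ Legal.
From (5): Bao ∈ Research.
(2) (exactly one): Eitan ∉ Research.
(3): Zubin ∉ Research.
(6) (exactly one): Eitan ∈ Legal.
(7): Legal already has 2, so the rest are out.
(4) contrapositive: Zubin ∉ Infra.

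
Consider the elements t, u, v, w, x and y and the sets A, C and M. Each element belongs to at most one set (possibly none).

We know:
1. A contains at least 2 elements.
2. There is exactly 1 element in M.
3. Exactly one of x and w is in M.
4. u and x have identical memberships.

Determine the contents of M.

M = {w}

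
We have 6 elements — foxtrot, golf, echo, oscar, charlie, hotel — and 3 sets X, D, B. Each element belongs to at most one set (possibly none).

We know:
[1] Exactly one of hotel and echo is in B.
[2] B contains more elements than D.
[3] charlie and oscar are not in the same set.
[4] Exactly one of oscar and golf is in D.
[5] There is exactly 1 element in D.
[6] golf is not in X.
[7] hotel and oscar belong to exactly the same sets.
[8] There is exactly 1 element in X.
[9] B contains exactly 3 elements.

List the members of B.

From (6): golf ∉ X.
Suppose foxtrot ∉ B: no assignment then satisfies all the clues, so foxtrot ∈ B.

B = {foxtrot, hotel, oscar}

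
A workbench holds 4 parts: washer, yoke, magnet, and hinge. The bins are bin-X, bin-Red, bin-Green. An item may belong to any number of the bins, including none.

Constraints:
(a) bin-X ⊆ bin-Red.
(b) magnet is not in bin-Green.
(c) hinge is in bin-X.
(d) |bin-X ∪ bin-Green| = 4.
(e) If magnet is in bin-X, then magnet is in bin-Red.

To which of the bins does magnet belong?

magnet: bin-Red, bin-X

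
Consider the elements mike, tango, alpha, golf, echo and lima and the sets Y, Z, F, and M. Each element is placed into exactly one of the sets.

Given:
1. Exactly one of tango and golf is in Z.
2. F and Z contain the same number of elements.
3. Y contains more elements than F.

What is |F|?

1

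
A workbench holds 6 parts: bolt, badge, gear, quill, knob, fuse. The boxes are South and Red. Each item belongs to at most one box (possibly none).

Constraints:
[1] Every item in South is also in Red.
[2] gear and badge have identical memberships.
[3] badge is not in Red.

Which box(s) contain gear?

gear: none

From (3): badge ∉ Red.
(1) contrapositive: badge ∉ South.
(2): gear matches badge: gear ∉ South.
(2): gear matches badge: gear ∉ Red.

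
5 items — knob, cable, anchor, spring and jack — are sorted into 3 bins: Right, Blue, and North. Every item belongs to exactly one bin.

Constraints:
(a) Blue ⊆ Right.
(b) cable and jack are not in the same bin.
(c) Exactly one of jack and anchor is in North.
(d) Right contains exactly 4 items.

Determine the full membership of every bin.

Right = {anchor, cable, knob, spring}; Blue = {}; North = {jack}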